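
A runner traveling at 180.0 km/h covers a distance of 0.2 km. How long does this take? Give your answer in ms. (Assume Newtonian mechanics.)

d = 0.2 km × 1000.0 = 200.0 m
v = 180.0 km/h × 0.2777777777777778 = 50.0 m/s
t = d / v = 200.0 / 50.0 = 4.0 s
t = 4.0 s / 0.001 = 4000 ms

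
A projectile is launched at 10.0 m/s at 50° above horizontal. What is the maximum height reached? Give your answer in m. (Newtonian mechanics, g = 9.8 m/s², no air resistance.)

H = v₀² × sin²(θ) / (2g) = 10.0² × sin(50°)² / (2 × 9.8) = 100.0 × 0.586824 / 19.6 = 2.994 m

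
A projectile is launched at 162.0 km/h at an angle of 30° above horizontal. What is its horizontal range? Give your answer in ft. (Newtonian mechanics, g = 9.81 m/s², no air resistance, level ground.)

v₀ = 162.0 km/h × 0.2777777777777778 = 45.0 m/s
R = v₀² × sin(2θ) / g = 45.0² × sin(2 × 30°) / 9.81 = 2025.0 × 0.866025 / 9.81 = 178.767 m
R = 178.767 m / 0.3048 = 586.5 ft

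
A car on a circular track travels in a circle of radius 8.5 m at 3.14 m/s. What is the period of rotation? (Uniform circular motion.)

T = 2πr/v = 2π×8.5/3.14 = 17.01 s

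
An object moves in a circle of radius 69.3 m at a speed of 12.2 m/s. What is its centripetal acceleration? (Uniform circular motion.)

a_c = v²/r = 12.2²/69.3 = 148.84/69.3 = 2.15 m/s²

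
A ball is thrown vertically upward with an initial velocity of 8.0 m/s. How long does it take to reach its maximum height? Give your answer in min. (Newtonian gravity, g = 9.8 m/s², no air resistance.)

t_up = v₀ / g = 8.0 / 9.8 = 0.816327 s
t_up = 0.816327 s / 60.0 = 0.01361 min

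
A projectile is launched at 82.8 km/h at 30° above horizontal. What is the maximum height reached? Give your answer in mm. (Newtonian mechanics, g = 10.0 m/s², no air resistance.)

v₀ = 82.8 km/h × 0.2777777777777778 = 23.0 m/s
H = v₀² × sin²(θ) / (2g) = 23.0² × sin(30°)² / (2 × 10.0) = 529.0 × 0.25 / 20.0 = 6.6125 m
H = 6.6125 m / 0.001 = 6612 mm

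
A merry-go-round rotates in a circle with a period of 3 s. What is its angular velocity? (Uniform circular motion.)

ω = 2π/T = 2π/3 = 2.0944 rad/s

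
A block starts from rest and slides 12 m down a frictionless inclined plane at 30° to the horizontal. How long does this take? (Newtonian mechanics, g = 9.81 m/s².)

a = g sin(θ) = 9.81 × sin(30°) = 4.905 m/s²
t = √(2d/a) = √(2 × 12 / 4.905) = 2.21 s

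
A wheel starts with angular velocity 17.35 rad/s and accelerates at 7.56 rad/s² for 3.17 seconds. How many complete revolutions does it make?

θ = ω₀t + ½αt² = 17.35×3.17 + ½×7.56×3.17² = 92.984342 rad
Total revolutions = θ/(2π) = 92.984342/(2π) = 14.8
Complete revolutions = ⌊14.8⌋ = 14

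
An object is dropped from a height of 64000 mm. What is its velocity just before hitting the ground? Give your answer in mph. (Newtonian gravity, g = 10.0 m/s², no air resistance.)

h = 64000 mm × 0.001 = 64.0 m
v = √(2gh) = √(2 × 10.0 × 64.0) = 35.7771 m/s
v = 35.7771 m/s / 0.44704 = 80.03 mph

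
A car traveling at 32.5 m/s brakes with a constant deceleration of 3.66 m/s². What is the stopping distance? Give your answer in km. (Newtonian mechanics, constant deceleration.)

d = v₀² / (2a) = 32.5² / (2 × 3.66) = 1056.25 / 7.32 = 144.296 m
d = 144.296 m / 1000.0 = 0.1443 km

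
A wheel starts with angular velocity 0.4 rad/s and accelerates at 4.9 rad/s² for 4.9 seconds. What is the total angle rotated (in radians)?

θ = ω₀t + ½αt² = 0.4×4.9 + ½×4.9×4.9² = 60.78 rad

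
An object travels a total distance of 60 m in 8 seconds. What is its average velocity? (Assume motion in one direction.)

v_avg = Δd / Δt = 60 / 8 = 7.5 m/s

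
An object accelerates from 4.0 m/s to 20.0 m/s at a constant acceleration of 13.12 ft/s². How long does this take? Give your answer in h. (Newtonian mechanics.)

a = 13.12 ft/s² × 0.3048 = 3.99898 m/s²
t = (v - v₀) / a = (20.0 - 4.0) / 3.99898 = 4.00102 s
t = 4.00102 s / 3600.0 = 0.001111 h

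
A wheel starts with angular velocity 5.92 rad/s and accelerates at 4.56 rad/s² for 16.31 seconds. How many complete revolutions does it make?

θ = ω₀t + ½αt² = 5.92×16.31 + ½×4.56×16.31² = 703.071908 rad
Total revolutions = θ/(2π) = 703.071908/(2π) = 111.9
Complete revolutions = ⌊111.9⌋ = 111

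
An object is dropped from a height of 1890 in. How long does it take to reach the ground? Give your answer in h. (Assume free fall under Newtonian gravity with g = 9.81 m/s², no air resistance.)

h = 1890 in × 0.0254 = 48.006 m
t = √(2h/g) = √(2 × 48.006 / 9.81) = 3.12844 s
t = 3.12844 s / 3600.0 = 0.000869 h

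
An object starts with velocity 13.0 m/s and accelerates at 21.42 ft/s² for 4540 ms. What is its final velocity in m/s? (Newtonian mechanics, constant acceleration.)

a = 21.42 ft/s² × 0.3048 = 6.52882 m/s²
t = 4540 ms × 0.001 = 4.54 s
v = v₀ + a × t = 13.0 + 6.52882 × 4.54 = 42.64 m/s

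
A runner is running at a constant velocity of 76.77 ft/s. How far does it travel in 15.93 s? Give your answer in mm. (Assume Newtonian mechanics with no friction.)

v = 76.77 ft/s × 0.3048 = 23.3995 m/s
d = v × t = 23.3995 × 15.93 = 372.754 m
d = 372.754 m / 0.001 = 372800 mm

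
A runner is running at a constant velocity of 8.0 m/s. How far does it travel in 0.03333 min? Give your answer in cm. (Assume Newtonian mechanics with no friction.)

t = 0.03333 min × 60.0 = 1.9998 s
d = v × t = 8.0 × 1.9998 = 15.9984 m
d = 15.9984 m / 0.01 = 1600 cm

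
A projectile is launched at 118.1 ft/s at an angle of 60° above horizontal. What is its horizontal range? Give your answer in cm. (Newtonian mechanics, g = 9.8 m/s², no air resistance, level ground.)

v₀ = 118.1 ft/s × 0.3048 = 35.9969 m/s
R = v₀² × sin(2θ) / g = 35.9969² × sin(2 × 60°) / 9.8 = 1295.78 × 0.866025 / 9.8 = 114.508 m
R = 114.508 m / 0.01 = 11450 cm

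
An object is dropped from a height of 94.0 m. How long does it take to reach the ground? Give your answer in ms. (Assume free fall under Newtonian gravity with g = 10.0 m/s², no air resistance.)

t = √(2h/g) = √(2 × 94.0 / 10.0) = 4.3359 s
t = 4.3359 s / 0.001 = 4336 ms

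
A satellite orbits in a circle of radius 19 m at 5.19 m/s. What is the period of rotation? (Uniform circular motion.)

T = 2πr/v = 2π×19/5.19 = 23.0 s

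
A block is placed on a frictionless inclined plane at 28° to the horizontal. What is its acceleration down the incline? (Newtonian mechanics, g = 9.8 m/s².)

a = g sin(θ) = 9.8 × sin(28°) = 9.8 × 0.4695 = 4.6 m/s²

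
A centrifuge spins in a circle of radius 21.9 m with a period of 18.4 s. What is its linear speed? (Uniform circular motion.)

v = 2πr/T = 2π×21.9/18.4 = 7.48 m/s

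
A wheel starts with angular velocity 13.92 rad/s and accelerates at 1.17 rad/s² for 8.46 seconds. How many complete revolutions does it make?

θ = ω₀t + ½αt² = 13.92×8.46 + ½×1.17×8.46² = 159.632586 rad
Total revolutions = θ/(2π) = 159.632586/(2π) = 25.41
Complete revolutions = ⌊25.41⌋ = 25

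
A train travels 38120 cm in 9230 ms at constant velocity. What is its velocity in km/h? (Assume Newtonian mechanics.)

d = 38120 cm × 0.01 = 381.2 m
t = 9230 ms × 0.001 = 9.23 s
v = d / t = 381.2 / 9.23 = 41.3001 m/s
v = 41.3001 m/s / 0.2777777777777778 = 148.7 km/h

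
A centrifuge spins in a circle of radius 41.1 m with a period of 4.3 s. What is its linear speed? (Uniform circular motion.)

v = 2πr/T = 2π×41.1/4.3 = 60.06 m/s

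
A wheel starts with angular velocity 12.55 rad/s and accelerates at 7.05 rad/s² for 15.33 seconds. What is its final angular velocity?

ω = ω₀ + αt = 12.55 + 7.05 × 15.33 = 120.63 rad/s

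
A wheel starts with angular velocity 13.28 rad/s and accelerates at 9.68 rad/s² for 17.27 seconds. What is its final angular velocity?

ω = ω₀ + αt = 13.28 + 9.68 × 17.27 = 180.45 rad/s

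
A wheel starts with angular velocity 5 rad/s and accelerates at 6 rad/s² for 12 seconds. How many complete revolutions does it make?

θ = ω₀t + ½αt² = 5×12 + ½×6×12² = 492.0 rad
Total revolutions = θ/(2π) = 492.0/(2π) = 78.3
Complete revolutions = ⌊78.3⌋ = 78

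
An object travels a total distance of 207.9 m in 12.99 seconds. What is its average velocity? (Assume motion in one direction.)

v_avg = Δd / Δt = 207.9 / 12.99 = 16.0 m/s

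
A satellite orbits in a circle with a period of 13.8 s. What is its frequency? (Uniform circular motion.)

f = 1/T = 1/13.8 = 0.0725 Hz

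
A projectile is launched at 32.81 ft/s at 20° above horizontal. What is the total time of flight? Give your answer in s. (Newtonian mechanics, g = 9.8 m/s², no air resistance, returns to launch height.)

v₀ = 32.81 ft/s × 0.3048 = 10.0005 m/s
T = 2 × v₀ × sin(θ) / g = 2 × 10.0005 × sin(20°) / 9.8 = 2 × 10.0005 × 0.34202 / 9.8 = 0.698 s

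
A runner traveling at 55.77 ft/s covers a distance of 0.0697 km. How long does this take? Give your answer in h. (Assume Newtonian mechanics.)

d = 0.0697 km × 1000.0 = 69.7 m
v = 55.77 ft/s × 0.3048 = 16.9987 m/s
t = d / v = 69.7 / 16.9987 = 4.10031 s
t = 4.10031 s / 3600.0 = 0.001139 h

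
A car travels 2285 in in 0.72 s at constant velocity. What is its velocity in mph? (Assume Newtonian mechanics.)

d = 2285 in × 0.0254 = 58.039 m
v = d / t = 58.039 / 0.72 = 80.6097 m/s
v = 80.6097 m/s / 0.44704 = 180.3 mph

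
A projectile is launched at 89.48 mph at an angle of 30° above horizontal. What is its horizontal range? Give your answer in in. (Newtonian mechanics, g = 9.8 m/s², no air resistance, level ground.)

v₀ = 89.48 mph × 0.44704 = 40.0011 m/s
R = v₀² × sin(2θ) / g = 40.0011² × sin(2 × 30°) / 9.8 = 1600.09 × 0.866025 / 9.8 = 141.4 m
R = 141.4 m / 0.0254 = 5567 in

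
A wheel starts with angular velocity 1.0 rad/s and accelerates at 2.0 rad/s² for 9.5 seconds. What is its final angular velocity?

ω = ω₀ + αt = 1.0 + 2.0 × 9.5 = 20.0 rad/s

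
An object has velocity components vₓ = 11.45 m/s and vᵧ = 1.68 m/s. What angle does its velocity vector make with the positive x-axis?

θ = arctan(vᵧ/vₓ) = arctan(1.68/11.45) = 8.35°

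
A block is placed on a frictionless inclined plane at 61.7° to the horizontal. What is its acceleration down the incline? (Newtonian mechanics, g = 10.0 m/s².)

a = g sin(θ) = 10.0 × sin(61.7°) = 10.0 × 0.8805 = 8.8 m/s²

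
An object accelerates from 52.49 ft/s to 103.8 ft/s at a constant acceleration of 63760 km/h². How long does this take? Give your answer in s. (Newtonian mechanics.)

v₀ = 52.49 ft/s × 0.3048 = 15.999 m/s
v = 103.8 ft/s × 0.3048 = 31.6382 m/s
a = 63760 km/h² × 7.716049382716049e-05 = 4.91975 m/s²
t = (v - v₀) / a = (31.6382 - 15.999) / 4.91975 = 3.179 s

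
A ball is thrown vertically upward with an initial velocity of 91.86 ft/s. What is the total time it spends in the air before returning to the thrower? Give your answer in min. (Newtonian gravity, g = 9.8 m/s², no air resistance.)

v₀ = 91.86 ft/s × 0.3048 = 27.9989 m/s
t_total = 2 × v₀ / g = 2 × 27.9989 / 9.8 = 5.71406 s
t_total = 5.71406 s / 60.0 = 0.09523 min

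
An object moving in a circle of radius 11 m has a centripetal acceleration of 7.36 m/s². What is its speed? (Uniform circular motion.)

v = √(a_c × r) = √(7.36 × 11) = 9.0 m/s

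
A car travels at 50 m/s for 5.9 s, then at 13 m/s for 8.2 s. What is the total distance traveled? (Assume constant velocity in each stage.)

d₁ = v₁t₁ = 50 × 5.9 = 295.0 m
d₂ = v₂t₂ = 13 × 8.2 = 106.6 m
d_total = 295.0 + 106.6 = 401.6 m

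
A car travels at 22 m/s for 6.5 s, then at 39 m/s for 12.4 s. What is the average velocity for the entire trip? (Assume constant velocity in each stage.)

d₁ = v₁t₁ = 22 × 6.5 = 143.0 m
d₂ = v₂t₂ = 39 × 12.4 = 483.6 m
d_total = 626.6 m, t_total = 18.9 s
v_avg = d_total/t_total = 626.6/18.9 = 33.15 m/s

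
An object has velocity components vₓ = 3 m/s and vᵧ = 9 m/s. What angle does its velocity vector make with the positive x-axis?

θ = arctan(vᵧ/vₓ) = arctan(9/3) = 71.57°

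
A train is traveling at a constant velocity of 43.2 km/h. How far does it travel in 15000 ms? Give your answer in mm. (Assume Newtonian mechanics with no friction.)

v = 43.2 km/h × 0.2777777777777778 = 12.0 m/s
t = 15000 ms × 0.001 = 15.0 s
d = v × t = 12.0 × 15.0 = 180.0 m
d = 180.0 m / 0.001 = 180000 mm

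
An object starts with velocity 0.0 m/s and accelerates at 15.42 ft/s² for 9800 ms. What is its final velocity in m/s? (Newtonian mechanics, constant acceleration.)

a = 15.42 ft/s² × 0.3048 = 4.70002 m/s²
t = 9800 ms × 0.001 = 9.8 s
v = v₀ + a × t = 0.0 + 4.70002 × 9.8 = 46.06 m/s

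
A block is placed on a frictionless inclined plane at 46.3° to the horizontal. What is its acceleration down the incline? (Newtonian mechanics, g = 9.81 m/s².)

a = g sin(θ) = 9.81 × sin(46.3°) = 9.81 × 0.723 = 7.09 m/s²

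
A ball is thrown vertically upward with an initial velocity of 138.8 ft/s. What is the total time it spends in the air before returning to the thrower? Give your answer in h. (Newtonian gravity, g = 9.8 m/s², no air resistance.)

v₀ = 138.8 ft/s × 0.3048 = 42.3062 m/s
t_total = 2 × v₀ / g = 2 × 42.3062 / 9.8 = 8.63392 s
t_total = 8.63392 s / 3600.0 = 0.002398 h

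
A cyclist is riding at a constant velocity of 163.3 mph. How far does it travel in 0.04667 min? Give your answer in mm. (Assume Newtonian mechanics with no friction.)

v = 163.3 mph × 0.44704 = 73.0016 m/s
t = 0.04667 min × 60.0 = 2.8002 s
d = v × t = 73.0016 × 2.8002 = 204.419 m
d = 204.419 m / 0.001 = 204400 mm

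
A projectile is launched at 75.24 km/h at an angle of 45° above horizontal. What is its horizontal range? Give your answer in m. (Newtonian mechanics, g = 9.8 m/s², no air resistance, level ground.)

v₀ = 75.24 km/h × 0.2777777777777778 = 20.9 m/s
R = v₀² × sin(2θ) / g = 20.9² × sin(2 × 45°) / 9.8 = 436.81 × 1.0 / 9.8 = 44.57 m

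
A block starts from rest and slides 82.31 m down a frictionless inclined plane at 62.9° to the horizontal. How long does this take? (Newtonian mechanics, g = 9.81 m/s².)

a = g sin(θ) = 9.81 × sin(62.9°) = 8.733 m/s²
t = √(2d/a) = √(2 × 82.31 / 8.733) = 4.34 s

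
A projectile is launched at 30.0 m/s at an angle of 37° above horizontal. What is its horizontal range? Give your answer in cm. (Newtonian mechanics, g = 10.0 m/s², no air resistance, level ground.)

R = v₀² × sin(2θ) / g = 30.0² × sin(2 × 37°) / 10.0 = 900.0 × 0.961262 / 10.0 = 86.5136 m
R = 86.5136 m / 0.01 = 8651 cm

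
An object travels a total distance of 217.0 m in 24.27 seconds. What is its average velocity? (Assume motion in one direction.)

v_avg = Δd / Δt = 217.0 / 24.27 = 8.94 m/s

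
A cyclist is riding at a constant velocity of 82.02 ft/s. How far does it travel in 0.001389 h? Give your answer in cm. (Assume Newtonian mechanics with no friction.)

v = 82.02 ft/s × 0.3048 = 24.9997 m/s
t = 0.001389 h × 3600.0 = 5.0004 s
d = v × t = 24.9997 × 5.0004 = 125.008 m
d = 125.008 m / 0.01 = 12500 cm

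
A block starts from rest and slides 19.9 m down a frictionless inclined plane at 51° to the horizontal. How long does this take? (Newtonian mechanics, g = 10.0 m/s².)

a = g sin(θ) = 10.0 × sin(51°) = 7.7715 m/s²
t = √(2d/a) = √(2 × 19.9 / 7.7715) = 2.26 s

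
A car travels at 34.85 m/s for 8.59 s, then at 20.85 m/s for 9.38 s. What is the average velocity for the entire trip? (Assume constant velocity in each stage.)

d₁ = v₁t₁ = 34.85 × 8.59 = 299.3615 m
d₂ = v₂t₂ = 20.85 × 9.38 = 195.573 m
d_total = 494.9345 m, t_total = 17.97 s
v_avg = d_total/t_total = 494.9345/17.97 = 27.54 m/s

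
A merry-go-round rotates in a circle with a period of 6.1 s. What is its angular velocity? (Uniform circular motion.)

ω = 2π/T = 2π/6.1 = 1.03 rad/s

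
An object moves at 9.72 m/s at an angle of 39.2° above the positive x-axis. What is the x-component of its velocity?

vₓ = v cos(θ) = 9.72 × cos(39.2°) = 7.53 m/s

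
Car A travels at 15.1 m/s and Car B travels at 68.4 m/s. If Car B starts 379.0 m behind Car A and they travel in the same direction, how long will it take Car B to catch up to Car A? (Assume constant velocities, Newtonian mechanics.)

Relative speed: v_rel = 68.4 - 15.1 = 53.3 m/s
Time to catch: t = d₀/v_rel = 379.0/53.3 = 7.11 s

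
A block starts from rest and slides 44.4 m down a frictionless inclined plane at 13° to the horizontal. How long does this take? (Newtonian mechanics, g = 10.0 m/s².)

a = g sin(θ) = 10.0 × sin(13°) = 2.2495 m/s²
t = √(2d/a) = √(2 × 44.4 / 2.2495) = 6.28 s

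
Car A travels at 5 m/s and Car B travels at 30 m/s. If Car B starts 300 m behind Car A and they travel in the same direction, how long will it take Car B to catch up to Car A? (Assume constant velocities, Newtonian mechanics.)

Relative speed: v_rel = 30 - 5 = 25 m/s
Time to catch: t = d₀/v_rel = 300/25 = 12.0 s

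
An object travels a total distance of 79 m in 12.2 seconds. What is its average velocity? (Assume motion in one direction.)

v_avg = Δd / Δt = 79 / 12.2 = 6.48 m/s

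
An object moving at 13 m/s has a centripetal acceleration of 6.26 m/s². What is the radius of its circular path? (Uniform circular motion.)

r = v²/a_c = 13²/6.26 = 27.0 m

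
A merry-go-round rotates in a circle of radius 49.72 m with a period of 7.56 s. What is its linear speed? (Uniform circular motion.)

v = 2πr/T = 2π×49.72/7.56 = 41.32 m/s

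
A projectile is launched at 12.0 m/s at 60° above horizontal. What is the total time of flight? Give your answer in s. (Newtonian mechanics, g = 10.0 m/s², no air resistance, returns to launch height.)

T = 2 × v₀ × sin(θ) / g = 2 × 12.0 × sin(60°) / 10.0 = 2 × 12.0 × 0.866025 / 10.0 = 2.078 s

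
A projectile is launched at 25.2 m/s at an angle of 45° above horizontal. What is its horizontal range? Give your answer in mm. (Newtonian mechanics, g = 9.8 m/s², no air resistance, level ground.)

R = v₀² × sin(2θ) / g = 25.2² × sin(2 × 45°) / 9.8 = 635.04 × 1.0 / 9.8 = 64.8 m
R = 64.8 m / 0.001 = 64800 mm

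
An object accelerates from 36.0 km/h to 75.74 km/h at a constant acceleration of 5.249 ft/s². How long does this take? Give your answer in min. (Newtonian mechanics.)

v₀ = 36.0 km/h × 0.2777777777777778 = 10.0 m/s
v = 75.74 km/h × 0.2777777777777778 = 21.0389 m/s
a = 5.249 ft/s² × 0.3048 = 1.5999 m/s²
t = (v - v₀) / a = (21.0389 - 10.0) / 1.5999 = 6.89974 s
t = 6.89974 s / 60.0 = 0.115 min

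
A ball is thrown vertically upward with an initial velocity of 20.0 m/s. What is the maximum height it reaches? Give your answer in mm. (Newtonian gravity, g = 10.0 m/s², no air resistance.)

h_max = v₀² / (2g) = 20.0² / (2 × 10.0) = 400.0 / 20.0 = 20.0 m
h_max = 20.0 m / 0.001 = 20000 mm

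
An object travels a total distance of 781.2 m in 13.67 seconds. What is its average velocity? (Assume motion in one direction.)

v_avg = Δd / Δt = 781.2 / 13.67 = 57.15 m/s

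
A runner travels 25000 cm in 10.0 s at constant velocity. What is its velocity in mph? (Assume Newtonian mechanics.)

d = 25000 cm × 0.01 = 250.0 m
v = d / t = 250.0 / 10.0 = 25.0 m/s
v = 25.0 m/s / 0.44704 = 55.92 mph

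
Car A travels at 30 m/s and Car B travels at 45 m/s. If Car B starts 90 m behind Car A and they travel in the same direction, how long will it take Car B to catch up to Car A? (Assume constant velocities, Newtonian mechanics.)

Relative speed: v_rel = 45 - 30 = 15 m/s
Time to catch: t = d₀/v_rel = 90/15 = 6.0 s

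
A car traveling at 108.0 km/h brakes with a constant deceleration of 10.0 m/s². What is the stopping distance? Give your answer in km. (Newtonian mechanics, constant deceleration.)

v₀ = 108.0 km/h × 0.2777777777777778 = 30.0 m/s
d = v₀² / (2a) = 30.0² / (2 × 10.0) = 900.0 / 20.0 = 45.0 m
d = 45.0 m / 1000.0 = 0.045 km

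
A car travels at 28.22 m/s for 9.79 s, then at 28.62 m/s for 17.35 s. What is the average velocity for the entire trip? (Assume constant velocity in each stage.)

d₁ = v₁t₁ = 28.22 × 9.79 = 276.2738 m
d₂ = v₂t₂ = 28.62 × 17.35 = 496.557 m
d_total = 772.8308 m, t_total = 27.14 s
v_avg = d_total/t_total = 772.8308/27.14 = 28.48 m/s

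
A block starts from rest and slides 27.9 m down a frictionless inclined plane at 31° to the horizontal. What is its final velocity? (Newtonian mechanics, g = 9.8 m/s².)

a = g sin(θ) = 9.8 × sin(31°) = 5.0474 m/s²
v = √(2ad) = √(2 × 5.0474 × 27.9) = 16.78 m/s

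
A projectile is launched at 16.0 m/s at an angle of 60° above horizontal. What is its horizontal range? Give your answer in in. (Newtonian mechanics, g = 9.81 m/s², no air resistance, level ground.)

R = v₀² × sin(2θ) / g = 16.0² × sin(2 × 60°) / 9.81 = 256.0 × 0.866025 / 9.81 = 22.5996 m
R = 22.5996 m / 0.0254 = 889.7 in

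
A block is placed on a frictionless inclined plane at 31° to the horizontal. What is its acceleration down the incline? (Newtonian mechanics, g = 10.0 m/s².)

a = g sin(θ) = 10.0 × sin(31°) = 10.0 × 0.515 = 5.15 m/s²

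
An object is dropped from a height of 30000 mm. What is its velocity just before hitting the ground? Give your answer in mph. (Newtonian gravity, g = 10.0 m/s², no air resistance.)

h = 30000 mm × 0.001 = 30.0 m
v = √(2gh) = √(2 × 10.0 × 30.0) = 24.4949 m/s
v = 24.4949 m/s / 0.44704 = 54.79 mph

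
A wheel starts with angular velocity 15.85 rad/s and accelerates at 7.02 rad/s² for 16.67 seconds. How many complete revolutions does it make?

θ = ω₀t + ½αt² = 15.85×16.67 + ½×7.02×16.67² = 1239.609539 rad
Total revolutions = θ/(2π) = 1239.609539/(2π) = 197.29
Complete revolutions = ⌊197.29⌋ = 197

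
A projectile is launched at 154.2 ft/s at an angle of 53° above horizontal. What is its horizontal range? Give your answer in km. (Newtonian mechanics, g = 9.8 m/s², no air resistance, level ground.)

v₀ = 154.2 ft/s × 0.3048 = 47.0002 m/s
R = v₀² × sin(2θ) / g = 47.0002² × sin(2 × 53°) / 9.8 = 2209.02 × 0.961262 / 9.8 = 216.678 m
R = 216.678 m / 1000.0 = 0.2167 km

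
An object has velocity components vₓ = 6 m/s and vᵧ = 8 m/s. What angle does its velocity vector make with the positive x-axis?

θ = arctan(vᵧ/vₓ) = arctan(8/6) = 53.13°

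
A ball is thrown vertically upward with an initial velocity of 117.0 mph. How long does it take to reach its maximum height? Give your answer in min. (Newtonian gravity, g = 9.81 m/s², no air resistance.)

v₀ = 117.0 mph × 0.44704 = 52.3037 m/s
t_up = v₀ / g = 52.3037 / 9.81 = 5.33167 s
t_up = 5.33167 s / 60.0 = 0.08886 min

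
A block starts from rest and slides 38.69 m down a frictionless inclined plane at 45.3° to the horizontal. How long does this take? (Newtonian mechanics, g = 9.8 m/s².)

a = g sin(θ) = 9.8 × sin(45.3°) = 6.9658 m/s²
t = √(2d/a) = √(2 × 38.69 / 6.9658) = 3.33 s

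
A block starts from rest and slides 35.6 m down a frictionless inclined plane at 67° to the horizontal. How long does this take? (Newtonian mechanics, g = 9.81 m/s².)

a = g sin(θ) = 9.81 × sin(67°) = 9.0302 m/s²
t = √(2d/a) = √(2 × 35.6 / 9.0302) = 2.81 s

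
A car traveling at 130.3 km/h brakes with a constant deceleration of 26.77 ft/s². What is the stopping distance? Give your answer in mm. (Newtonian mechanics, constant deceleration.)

v₀ = 130.3 km/h × 0.2777777777777778 = 36.1944 m/s
a = 26.77 ft/s² × 0.3048 = 8.1595 m/s²
d = v₀² / (2a) = 36.1944² / (2 × 8.1595) = 1310.03 / 16.319 = 80.2764 m
d = 80.2764 m / 0.001 = 80280 mm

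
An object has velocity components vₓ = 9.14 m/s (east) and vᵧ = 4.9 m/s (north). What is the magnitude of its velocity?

|v| = √(vₓ² + vᵧ²) = √(9.14² + 4.9²) = √(107.5496) = 10.37 m/s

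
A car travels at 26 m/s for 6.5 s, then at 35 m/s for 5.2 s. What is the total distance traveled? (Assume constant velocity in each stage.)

d₁ = v₁t₁ = 26 × 6.5 = 169.0 m
d₂ = v₂t₂ = 35 × 5.2 = 182.0 m
d_total = 169.0 + 182.0 = 351.0 m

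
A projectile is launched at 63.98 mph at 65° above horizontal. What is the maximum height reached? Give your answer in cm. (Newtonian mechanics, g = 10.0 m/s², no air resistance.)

v₀ = 63.98 mph × 0.44704 = 28.6016 m/s
H = v₀² × sin²(θ) / (2g) = 28.6016² × sin(65°)² / (2 × 10.0) = 818.052 × 0.821394 / 20.0 = 33.5972 m
H = 33.5972 m / 0.01 = 3360 cm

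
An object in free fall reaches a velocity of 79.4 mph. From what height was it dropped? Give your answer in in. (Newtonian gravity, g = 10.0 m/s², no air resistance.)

v = 79.4 mph × 0.44704 = 35.495 m/s
h = v² / (2g) = 35.495² / (2 × 10.0) = 62.9948 m
h = 62.9948 m / 0.0254 = 2480 in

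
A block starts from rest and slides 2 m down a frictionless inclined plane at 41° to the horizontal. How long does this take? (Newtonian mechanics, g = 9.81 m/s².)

a = g sin(θ) = 9.81 × sin(41°) = 6.4359 m/s²
t = √(2d/a) = √(2 × 2 / 6.4359) = 0.79 s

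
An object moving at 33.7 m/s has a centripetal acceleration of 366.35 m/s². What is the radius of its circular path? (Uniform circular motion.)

r = v²/a_c = 33.7²/366.35 = 3.1 m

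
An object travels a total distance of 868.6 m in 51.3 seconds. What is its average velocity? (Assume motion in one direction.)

v_avg = Δd / Δt = 868.6 / 51.3 = 16.93 m/s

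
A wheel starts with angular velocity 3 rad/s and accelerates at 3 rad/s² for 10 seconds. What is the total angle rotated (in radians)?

θ = ω₀t + ½αt² = 3×10 + ½×3×10² = 180.0 rad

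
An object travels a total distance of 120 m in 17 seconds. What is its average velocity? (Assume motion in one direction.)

v_avg = Δd / Δt = 120 / 17 = 7.06 m/s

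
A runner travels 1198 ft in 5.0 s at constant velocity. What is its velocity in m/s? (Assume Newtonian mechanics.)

d = 1198 ft × 0.3048 = 365.15 m
v = d / t = 365.15 / 5.0 = 73.03 m/s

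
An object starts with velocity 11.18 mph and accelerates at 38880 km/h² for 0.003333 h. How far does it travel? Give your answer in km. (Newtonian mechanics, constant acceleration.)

v₀ = 11.18 mph × 0.44704 = 4.99791 m/s
a = 38880 km/h² × 7.716049382716049e-05 = 3.0 m/s²
t = 0.003333 h × 3600.0 = 11.9988 s
d = v₀ × t + ½ × a × t² = 4.99791 × 11.9988 + 0.5 × 3.0 × 11.9988² = 275.926 m
d = 275.926 m / 1000.0 = 0.2759 km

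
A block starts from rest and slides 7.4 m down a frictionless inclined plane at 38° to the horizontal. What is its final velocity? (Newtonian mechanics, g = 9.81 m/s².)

a = g sin(θ) = 9.81 × sin(38°) = 6.0396 m/s²
v = √(2ad) = √(2 × 6.0396 × 7.4) = 9.45 m/s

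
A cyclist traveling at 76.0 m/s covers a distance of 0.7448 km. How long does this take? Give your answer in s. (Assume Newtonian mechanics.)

d = 0.7448 km × 1000.0 = 744.8 m
t = d / v = 744.8 / 76.0 = 9.8 s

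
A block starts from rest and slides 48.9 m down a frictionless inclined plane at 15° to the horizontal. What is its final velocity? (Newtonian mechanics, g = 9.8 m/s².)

a = g sin(θ) = 9.8 × sin(15°) = 2.5364 m/s²
v = √(2ad) = √(2 × 2.5364 × 48.9) = 15.75 m/s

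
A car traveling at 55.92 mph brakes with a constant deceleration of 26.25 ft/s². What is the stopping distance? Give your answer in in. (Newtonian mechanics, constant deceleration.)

v₀ = 55.92 mph × 0.44704 = 24.9985 m/s
a = 26.25 ft/s² × 0.3048 = 8.001 m/s²
d = v₀² / (2a) = 24.9985² / (2 × 8.001) = 624.925 / 16.002 = 39.0529 m
d = 39.0529 m / 0.0254 = 1538 in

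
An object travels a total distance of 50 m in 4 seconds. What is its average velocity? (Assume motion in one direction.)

v_avg = Δd / Δt = 50 / 4 = 12.5 m/s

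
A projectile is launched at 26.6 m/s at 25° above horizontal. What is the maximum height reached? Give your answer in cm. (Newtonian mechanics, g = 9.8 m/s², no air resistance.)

H = v₀² × sin²(θ) / (2g) = 26.6² × sin(25°)² / (2 × 9.8) = 707.56 × 0.178606 / 19.6 = 6.44768 m
H = 6.44768 m / 0.01 = 644.8 cm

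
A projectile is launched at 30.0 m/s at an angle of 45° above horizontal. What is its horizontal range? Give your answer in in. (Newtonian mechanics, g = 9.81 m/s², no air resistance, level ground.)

R = v₀² × sin(2θ) / g = 30.0² × sin(2 × 45°) / 9.81 = 900.0 × 1.0 / 9.81 = 91.7431 m
R = 91.7431 m / 0.0254 = 3612 in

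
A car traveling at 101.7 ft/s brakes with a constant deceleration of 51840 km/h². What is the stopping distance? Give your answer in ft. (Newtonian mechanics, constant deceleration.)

v₀ = 101.7 ft/s × 0.3048 = 30.9982 m/s
a = 51840 km/h² × 7.716049382716049e-05 = 4.0 m/s²
d = v₀² / (2a) = 30.9982² / (2 × 4.0) = 960.888 / 8.0 = 120.111 m
d = 120.111 m / 0.3048 = 394.1 ft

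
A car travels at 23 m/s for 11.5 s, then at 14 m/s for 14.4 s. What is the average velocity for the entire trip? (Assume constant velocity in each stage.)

d₁ = v₁t₁ = 23 × 11.5 = 264.5 m
d₂ = v₂t₂ = 14 × 14.4 = 201.6 m
d_total = 466.1 m, t_total = 25.9 s
v_avg = d_total/t_total = 466.1/25.9 = 18.0 m/s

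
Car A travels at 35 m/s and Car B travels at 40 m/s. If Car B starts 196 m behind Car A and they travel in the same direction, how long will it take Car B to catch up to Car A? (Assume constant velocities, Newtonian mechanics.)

Relative speed: v_rel = 40 - 35 = 5 m/s
Time to catch: t = d₀/v_rel = 196/5 = 39.2 s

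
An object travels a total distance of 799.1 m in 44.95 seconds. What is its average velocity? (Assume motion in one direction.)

v_avg = Δd / Δt = 799.1 / 44.95 = 17.78 m/s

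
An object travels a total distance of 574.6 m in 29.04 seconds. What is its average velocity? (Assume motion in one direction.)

v_avg = Δd / Δt = 574.6 / 29.04 = 19.79 m/s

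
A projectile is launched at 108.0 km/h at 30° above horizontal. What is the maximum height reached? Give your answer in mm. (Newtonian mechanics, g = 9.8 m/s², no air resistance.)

v₀ = 108.0 km/h × 0.2777777777777778 = 30.0 m/s
H = v₀² × sin²(θ) / (2g) = 30.0² × sin(30°)² / (2 × 9.8) = 900.0 × 0.25 / 19.6 = 11.4796 m
H = 11.4796 m / 0.001 = 11480 mm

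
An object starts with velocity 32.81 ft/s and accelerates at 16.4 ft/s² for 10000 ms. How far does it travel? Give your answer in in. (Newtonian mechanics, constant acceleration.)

v₀ = 32.81 ft/s × 0.3048 = 10.0005 m/s
a = 16.4 ft/s² × 0.3048 = 4.99872 m/s²
t = 10000 ms × 0.001 = 10.0 s
d = v₀ × t + ½ × a × t² = 10.0005 × 10.0 + 0.5 × 4.99872 × 10.0² = 349.941 m
d = 349.941 m / 0.0254 = 13780 in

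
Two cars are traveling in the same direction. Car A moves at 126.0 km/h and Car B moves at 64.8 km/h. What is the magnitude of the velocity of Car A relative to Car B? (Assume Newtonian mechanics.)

v_rel = |v_A - v_B| = |126.0 - 64.8| = 61.2 km/h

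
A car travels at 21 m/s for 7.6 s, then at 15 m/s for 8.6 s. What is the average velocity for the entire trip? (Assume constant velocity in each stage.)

d₁ = v₁t₁ = 21 × 7.6 = 159.6 m
d₂ = v₂t₂ = 15 × 8.6 = 129.0 m
d_total = 288.6 m, t_total = 16.2 s
v_avg = d_total/t_total = 288.6/16.2 = 17.81 m/s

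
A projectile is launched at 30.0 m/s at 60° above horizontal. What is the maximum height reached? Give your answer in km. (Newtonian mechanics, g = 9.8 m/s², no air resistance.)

H = v₀² × sin²(θ) / (2g) = 30.0² × sin(60°)² / (2 × 9.8) = 900.0 × 0.75 / 19.6 = 34.4388 m
H = 34.4388 m / 1000.0 = 0.03444 km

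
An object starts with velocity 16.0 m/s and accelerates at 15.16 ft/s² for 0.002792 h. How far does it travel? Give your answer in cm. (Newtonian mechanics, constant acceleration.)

a = 15.16 ft/s² × 0.3048 = 4.62077 m/s²
t = 0.002792 h × 3600.0 = 10.0512 s
d = v₀ × t + ½ × a × t² = 16.0 × 10.0512 + 0.5 × 4.62077 × 10.0512² = 394.23 m
d = 394.23 m / 0.01 = 39420 cm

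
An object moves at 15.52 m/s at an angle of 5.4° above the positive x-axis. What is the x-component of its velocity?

vₓ = v cos(θ) = 15.52 × cos(5.4°) = 15.45 m/s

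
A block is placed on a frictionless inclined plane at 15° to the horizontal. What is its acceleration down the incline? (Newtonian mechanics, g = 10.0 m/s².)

a = g sin(θ) = 10.0 × sin(15°) = 10.0 × 0.2588 = 2.59 m/s²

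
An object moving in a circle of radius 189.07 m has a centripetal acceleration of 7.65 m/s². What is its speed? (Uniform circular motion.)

v = √(a_c × r) = √(7.65 × 189.07) = 38.03 m/s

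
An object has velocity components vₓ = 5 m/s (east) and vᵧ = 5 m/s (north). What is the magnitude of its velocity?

|v| = √(vₓ² + vᵧ²) = √(5² + 5²) = √(50) = 7.07 m/s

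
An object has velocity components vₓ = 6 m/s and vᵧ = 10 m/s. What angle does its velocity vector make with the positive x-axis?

θ = arctan(vᵧ/vₓ) = arctan(10/6) = 59.04°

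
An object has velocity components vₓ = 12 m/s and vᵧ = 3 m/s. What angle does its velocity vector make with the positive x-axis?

θ = arctan(vᵧ/vₓ) = arctan(3/12) = 14.04°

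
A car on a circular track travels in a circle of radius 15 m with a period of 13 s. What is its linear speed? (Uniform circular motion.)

v = 2πr/T = 2π×15/13 = 7.25 m/s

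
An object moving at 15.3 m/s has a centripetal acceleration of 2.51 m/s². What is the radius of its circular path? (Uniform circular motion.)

r = v²/a_c = 15.3²/2.51 = 93.26 m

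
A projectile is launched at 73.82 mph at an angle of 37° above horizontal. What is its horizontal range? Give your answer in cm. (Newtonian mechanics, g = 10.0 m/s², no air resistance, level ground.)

v₀ = 73.82 mph × 0.44704 = 33.0005 m/s
R = v₀² × sin(2θ) / g = 33.0005² × sin(2 × 37°) / 10.0 = 1089.03 × 0.961262 / 10.0 = 104.684 m
R = 104.684 m / 0.01 = 10470 cm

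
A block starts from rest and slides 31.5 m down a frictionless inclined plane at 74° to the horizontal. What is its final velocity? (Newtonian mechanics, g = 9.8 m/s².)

a = g sin(θ) = 9.8 × sin(74°) = 9.4204 m/s²
v = √(2ad) = √(2 × 9.4204 × 31.5) = 24.36 m/s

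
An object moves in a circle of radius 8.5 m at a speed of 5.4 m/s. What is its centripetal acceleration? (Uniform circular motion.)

a_c = v²/r = 5.4²/8.5 = 29.16/8.5 = 3.43 m/s²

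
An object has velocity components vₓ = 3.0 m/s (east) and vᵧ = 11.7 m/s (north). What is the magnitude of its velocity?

|v| = √(vₓ² + vᵧ²) = √(3.0² + 11.7²) = √(145.89) = 12.08 m/s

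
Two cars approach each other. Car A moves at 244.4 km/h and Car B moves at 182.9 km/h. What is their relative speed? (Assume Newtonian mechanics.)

v_rel = v_A + v_B = 244.4 + 182.9 = 427.3 km/h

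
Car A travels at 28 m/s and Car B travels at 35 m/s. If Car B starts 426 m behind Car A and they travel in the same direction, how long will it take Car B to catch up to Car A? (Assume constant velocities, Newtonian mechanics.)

Relative speed: v_rel = 35 - 28 = 7 m/s
Time to catch: t = d₀/v_rel = 426/7 = 60.86 s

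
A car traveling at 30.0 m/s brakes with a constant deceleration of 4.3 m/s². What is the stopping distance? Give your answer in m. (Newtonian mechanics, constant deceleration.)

d = v₀² / (2a) = 30.0² / (2 × 4.3) = 900.0 / 8.6 = 104.7 m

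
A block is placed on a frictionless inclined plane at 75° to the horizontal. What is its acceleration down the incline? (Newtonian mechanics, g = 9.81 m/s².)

a = g sin(θ) = 9.81 × sin(75°) = 9.81 × 0.9659 = 9.48 m/s²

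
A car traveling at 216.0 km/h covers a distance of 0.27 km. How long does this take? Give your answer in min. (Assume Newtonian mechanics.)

d = 0.27 km × 1000.0 = 270.0 m
v = 216.0 km/h × 0.2777777777777778 = 60.0 m/s
t = d / v = 270.0 / 60.0 = 4.5 s
t = 4.5 s / 60.0 = 0.075 min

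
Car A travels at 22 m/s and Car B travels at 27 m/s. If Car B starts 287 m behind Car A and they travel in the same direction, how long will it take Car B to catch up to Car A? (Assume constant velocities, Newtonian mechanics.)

Relative speed: v_rel = 27 - 22 = 5 m/s
Time to catch: t = d₀/v_rel = 287/5 = 57.4 s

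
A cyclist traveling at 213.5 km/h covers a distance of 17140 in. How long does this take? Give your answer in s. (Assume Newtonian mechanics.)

d = 17140 in × 0.0254 = 435.356 m
v = 213.5 km/h × 0.2777777777777778 = 59.3056 m/s
t = d / v = 435.356 / 59.3056 = 7.341 s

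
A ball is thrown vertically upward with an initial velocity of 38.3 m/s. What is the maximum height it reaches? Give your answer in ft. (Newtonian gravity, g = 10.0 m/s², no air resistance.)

h_max = v₀² / (2g) = 38.3² / (2 × 10.0) = 1466.89 / 20.0 = 73.3445 m
h_max = 73.3445 m / 0.3048 = 240.6 ft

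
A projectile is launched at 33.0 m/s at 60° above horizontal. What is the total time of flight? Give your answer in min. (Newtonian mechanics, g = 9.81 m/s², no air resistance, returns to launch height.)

T = 2 × v₀ × sin(θ) / g = 2 × 33.0 × sin(60°) / 9.81 = 2 × 33.0 × 0.866025 / 9.81 = 5.82647 s
T = 5.82647 s / 60.0 = 0.09711 min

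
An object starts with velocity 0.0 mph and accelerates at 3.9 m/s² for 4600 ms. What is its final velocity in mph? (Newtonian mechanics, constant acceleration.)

v₀ = 0.0 mph × 0.44704 = 0.0 m/s
t = 4600 ms × 0.001 = 4.6 s
v = v₀ + a × t = 0.0 + 3.9 × 4.6 = 17.94 m/s
v = 17.94 m/s / 0.44704 = 40.13 mph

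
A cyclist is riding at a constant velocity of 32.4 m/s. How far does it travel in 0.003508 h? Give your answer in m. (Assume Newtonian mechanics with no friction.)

t = 0.003508 h × 3600.0 = 12.6288 s
d = v × t = 32.4 × 12.6288 = 409.2 m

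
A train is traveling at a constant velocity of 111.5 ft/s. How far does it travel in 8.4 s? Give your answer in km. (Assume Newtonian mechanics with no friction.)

v = 111.5 ft/s × 0.3048 = 33.9852 m/s
d = v × t = 33.9852 × 8.4 = 285.476 m
d = 285.476 m / 1000.0 = 0.2855 km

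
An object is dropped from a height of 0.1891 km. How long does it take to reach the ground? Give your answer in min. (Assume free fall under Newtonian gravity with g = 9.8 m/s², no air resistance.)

h = 0.1891 km × 1000.0 = 189.1 m
t = √(2h/g) = √(2 × 189.1 / 9.8) = 6.21223 s
t = 6.21223 s / 60.0 = 0.1035 min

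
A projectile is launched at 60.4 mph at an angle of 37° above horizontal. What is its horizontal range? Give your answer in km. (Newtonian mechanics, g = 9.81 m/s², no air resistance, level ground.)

v₀ = 60.4 mph × 0.44704 = 27.0012 m/s
R = v₀² × sin(2θ) / g = 27.0012² × sin(2 × 37°) / 9.81 = 729.065 × 0.961262 / 9.81 = 71.4396 m
R = 71.4396 m / 1000.0 = 0.07144 km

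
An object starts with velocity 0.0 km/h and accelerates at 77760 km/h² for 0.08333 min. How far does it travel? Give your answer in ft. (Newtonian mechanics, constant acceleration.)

v₀ = 0.0 km/h × 0.2777777777777778 = 0.0 m/s
a = 77760 km/h² × 7.716049382716049e-05 = 6.0 m/s²
t = 0.08333 min × 60.0 = 4.9998 s
d = v₀ × t + ½ × a × t² = 0.0 × 4.9998 + 0.5 × 6.0 × 4.9998² = 74.994 m
d = 74.994 m / 0.3048 = 246.0 ft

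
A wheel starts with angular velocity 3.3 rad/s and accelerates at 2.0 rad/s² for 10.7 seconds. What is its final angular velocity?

ω = ω₀ + αt = 3.3 + 2.0 × 10.7 = 24.7 rad/s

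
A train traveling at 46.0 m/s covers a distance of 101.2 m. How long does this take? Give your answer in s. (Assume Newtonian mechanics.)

t = d / v = 101.2 / 46.0 = 2.2 s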